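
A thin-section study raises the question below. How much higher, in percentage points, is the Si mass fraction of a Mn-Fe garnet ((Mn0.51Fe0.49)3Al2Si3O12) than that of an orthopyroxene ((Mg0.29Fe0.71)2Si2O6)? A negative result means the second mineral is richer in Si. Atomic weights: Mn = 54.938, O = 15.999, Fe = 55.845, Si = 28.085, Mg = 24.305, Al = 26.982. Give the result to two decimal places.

Si in (Mn0.51Fe0.49)3Al2Si3O12: molar mass 496.354 g/mol; 3×28.085 = 84.255 g → 16.97 wt%.
Si in (Mg0.29Fe0.71)2Si2O6: molar mass 245.561 g/mol; 2×28.085 = 56.170 g → 22.87 wt%.
Difference = 16.97 − 22.87 = -5.90 percentage points.

-5.90 percentage points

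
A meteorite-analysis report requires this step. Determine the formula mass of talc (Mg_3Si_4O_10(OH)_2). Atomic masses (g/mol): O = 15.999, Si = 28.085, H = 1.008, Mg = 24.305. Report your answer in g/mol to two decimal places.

379.26 g/mol

Mg: 3 × 24.305 = 72.9150
Si: 4 × 28.085 = 112.3400
O: 12 × 15.999 = 191.9880
H: 2 × 1.008 = 2.0160
Summing the contributions gives the formula mass.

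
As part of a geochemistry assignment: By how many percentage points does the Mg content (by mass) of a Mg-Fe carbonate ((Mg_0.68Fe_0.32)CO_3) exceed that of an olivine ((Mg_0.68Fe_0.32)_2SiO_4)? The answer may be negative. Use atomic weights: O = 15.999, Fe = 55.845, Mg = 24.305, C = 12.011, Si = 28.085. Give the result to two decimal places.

-3.04 percentage points

First mineral: 16.527 g Mg in 94.406 g formula = 17.51 wt% Mg.
Second mineral: 33.055 g Mg in 160.877 g formula = 20.55 wt% Mg.
17.51% − 20.55% gives a difference of -3.04 percentage points.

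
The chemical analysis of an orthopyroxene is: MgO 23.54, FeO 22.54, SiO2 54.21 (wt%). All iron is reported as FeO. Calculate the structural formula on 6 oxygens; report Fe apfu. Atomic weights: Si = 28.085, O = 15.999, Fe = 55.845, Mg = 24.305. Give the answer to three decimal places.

0.697 Fe apfu

23.54 wt% MgO ÷ 40.304 g/mol = 0.58406 mol, giving 0.58406 Mg and 0.58406 O.
22.54 wt% FeO ÷ 71.844 g/mol = 0.31374 mol, giving 0.31374 Fe and 0.31374 O.
54.21 wt% SiO2 ÷ 60.083 g/mol = 0.90225 mol, giving 0.90225 Si and 1.80450 O.
Oxygen sums to 2.70230; scaling by 6/2.70230 = 2.22033 puts the formula on 6 O.
Fe: 0.31374 × 2.22033 = 0.697 atoms per formula unit.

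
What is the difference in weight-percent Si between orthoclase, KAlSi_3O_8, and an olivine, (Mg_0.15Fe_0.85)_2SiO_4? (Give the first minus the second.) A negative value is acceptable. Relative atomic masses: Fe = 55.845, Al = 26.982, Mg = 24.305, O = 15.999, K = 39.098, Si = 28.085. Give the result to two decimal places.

15.82 percentage points

M(KAlSi_3O_8) = 278.327 g/mol, so wt% Si = 84.255/278.327 × 100 = 30.27%.
M((Mg_0.15Fe_0.85)_2SiO_4) = 194.309 g/mol, so wt% Si = 28.085/194.309 × 100 = 14.45%.
30.27 − 14.45 = 15.82 pp.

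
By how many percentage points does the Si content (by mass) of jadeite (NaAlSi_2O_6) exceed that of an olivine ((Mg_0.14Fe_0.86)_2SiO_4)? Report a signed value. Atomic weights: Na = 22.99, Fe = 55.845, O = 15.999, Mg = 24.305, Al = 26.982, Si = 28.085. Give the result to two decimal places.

13.38 percentage points

First mineral: 56.170 g Si in 202.136 g formula = 27.79 wt% Si.
Second mineral: 28.085 g Si in 194.940 g formula = 14.41 wt% Si.
27.79% − 14.41% gives a difference of 13.38 percentage points.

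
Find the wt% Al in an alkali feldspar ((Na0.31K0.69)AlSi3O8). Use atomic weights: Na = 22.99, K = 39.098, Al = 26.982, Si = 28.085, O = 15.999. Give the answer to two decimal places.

Molar mass of (Na0.31K0.69)AlSi3O8: 0.31×22.99 + 0.69×39.098 + 1×26.982 + 3×28.085 + 8×15.999 = 273.334 g/mol.
Mass of Al per formula unit: 1 × 26.982 = 26.982 g.
Weight fraction Al = 26.982 / 273.334 = 0.0987.

9.87 weight percent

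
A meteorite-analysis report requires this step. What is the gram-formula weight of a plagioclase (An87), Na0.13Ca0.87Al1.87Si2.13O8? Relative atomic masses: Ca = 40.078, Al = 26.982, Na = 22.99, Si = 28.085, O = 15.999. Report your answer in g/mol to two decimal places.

276.13 g/mol

The formula mass is the sum 0.13×22.99 + 0.87×40.078 + 1.87×26.982 + 2.13×28.085 + 8×15.999.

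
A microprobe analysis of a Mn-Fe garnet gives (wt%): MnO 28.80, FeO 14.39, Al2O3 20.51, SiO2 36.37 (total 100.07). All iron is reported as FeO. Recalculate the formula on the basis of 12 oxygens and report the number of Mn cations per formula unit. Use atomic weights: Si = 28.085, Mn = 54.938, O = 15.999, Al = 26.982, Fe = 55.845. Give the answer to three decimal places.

2.013 Mn apfu

MnO: 28.80/70.937 = 0.40599 mol → 0.40599 mol Mn, 0.40599 mol O.
FeO: 14.39/71.844 = 0.20030 mol → 0.20030 mol Fe, 0.20030 mol O.
Al2O3: 20.51/101.961 = 0.20116 mol → 0.40232 mol Al, 0.60348 mol O.
SiO2: 36.37/60.083 = 0.60533 mol → 0.60533 mol Si, 1.21066 mol O.
Total oxygen = 2.42043 mol. Normalization factor = 12/2.42043 = 4.95780.
Mn per 12 O = 0.40599 × 4.95780 = 2.013.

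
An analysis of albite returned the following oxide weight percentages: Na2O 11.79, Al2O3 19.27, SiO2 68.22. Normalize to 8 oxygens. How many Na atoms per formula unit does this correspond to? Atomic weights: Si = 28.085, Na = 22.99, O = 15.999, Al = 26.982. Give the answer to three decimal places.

1.005 Na apfu

11.79 wt% Na2O ÷ 61.979 g/mol = 0.19023 mol, giving 0.38046 Na and 0.19023 O.
19.27 wt% Al2O3 ÷ 101.961 g/mol = 0.18899 mol, giving 0.37798 Al and 0.56697 O.
68.22 wt% SiO2 ÷ 60.083 g/mol = 1.13543 mol, giving 1.13543 Si and 2.27086 O.
Oxygen sums to 3.02806; scaling by 8/3.02806 = 2.64196 puts the formula on 8 O.
Na: 0.38046 × 2.64196 = 1.005 atoms per formula unit.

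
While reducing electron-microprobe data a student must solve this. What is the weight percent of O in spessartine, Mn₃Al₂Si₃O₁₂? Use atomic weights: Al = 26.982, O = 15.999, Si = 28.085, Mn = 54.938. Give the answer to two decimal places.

M(Mn₃Al₂Si₃O₁₂) = 495.021 g/mol.
O contributes 12 × 15.999 = 191.988 g per mole.
191.988/495.021 = 0.3878 → 38.78%.

38.78 wt%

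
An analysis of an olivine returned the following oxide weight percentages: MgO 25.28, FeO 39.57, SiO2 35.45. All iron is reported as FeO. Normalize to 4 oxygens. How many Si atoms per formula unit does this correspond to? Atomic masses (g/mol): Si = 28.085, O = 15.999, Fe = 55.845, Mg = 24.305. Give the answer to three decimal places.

MgO (M=40.304): mol = 0.62723; Mg = 0.62723, O = 0.62723.
FeO (M=71.844): mol = 0.55078; Fe = 0.55078, O = 0.55078.
SiO2 (M=60.083): mol = 0.59002; Si = 0.59002, O = 1.18004.
ΣO = 2.35805; factor = 4/ΣO = 1.69632.
Si apfu = 0.59002 × 1.69632 = 1.001.

1.001 Si apfu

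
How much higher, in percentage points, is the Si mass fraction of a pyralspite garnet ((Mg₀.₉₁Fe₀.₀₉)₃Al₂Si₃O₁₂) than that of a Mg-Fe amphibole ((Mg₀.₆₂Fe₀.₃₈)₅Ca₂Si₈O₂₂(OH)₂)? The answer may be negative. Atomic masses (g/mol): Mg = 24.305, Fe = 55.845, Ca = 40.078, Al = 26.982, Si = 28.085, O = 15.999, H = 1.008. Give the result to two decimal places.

Si in (Mg₀.₉₁Fe₀.₀₉)₃Al₂Si₃O₁₂: molar mass 411.638 g/mol; 3×28.085 = 84.255 g → 20.47 wt%.
Si in (Mg₀.₆₂Fe₀.₃₈)₅Ca₂Si₈O₂₂(OH)₂: molar mass 872.279 g/mol; 8×28.085 = 224.680 g → 25.76 wt%.
Difference = 20.47 − 25.76 = -5.29 percentage points.

-5.29 percentage points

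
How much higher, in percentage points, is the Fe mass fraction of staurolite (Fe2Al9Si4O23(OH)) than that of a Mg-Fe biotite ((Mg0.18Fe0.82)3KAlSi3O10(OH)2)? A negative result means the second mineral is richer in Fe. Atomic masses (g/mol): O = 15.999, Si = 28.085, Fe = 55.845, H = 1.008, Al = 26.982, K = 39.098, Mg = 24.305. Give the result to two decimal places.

M(Fe2Al9Si4O23(OH)) = 851.852 g/mol, so wt% Fe = 111.690/851.852 × 100 = 13.11%.
M((Mg0.18Fe0.82)3KAlSi3O10(OH)2) = 494.842 g/mol, so wt% Fe = 137.379/494.842 × 100 = 27.76%.
13.11 − 27.76 = -14.65 pp.

-14.65 percentage points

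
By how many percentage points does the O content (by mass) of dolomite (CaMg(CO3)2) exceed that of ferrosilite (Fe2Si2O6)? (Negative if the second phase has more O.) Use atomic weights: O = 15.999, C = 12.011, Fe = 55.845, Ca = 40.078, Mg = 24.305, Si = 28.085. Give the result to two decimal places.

M(CaMg(CO3)2) = 184.399 g/mol, so wt% O = 95.994/184.399 × 100 = 52.06%.
M(Fe2Si2O6) = 263.854 g/mol, so wt% O = 95.994/263.854 × 100 = 36.38%.
52.06 − 36.38 = 15.68 pp.

15.68 percentage points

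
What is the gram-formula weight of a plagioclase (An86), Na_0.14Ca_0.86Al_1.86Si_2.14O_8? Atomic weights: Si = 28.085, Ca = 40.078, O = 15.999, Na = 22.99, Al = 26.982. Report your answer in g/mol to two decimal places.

Na: 0.14 × 22.99 = 3.2186
Ca: 0.86 × 40.078 = 34.4671
Al: 1.86 × 26.982 = 50.1865
Si: 2.14 × 28.085 = 60.1019
O: 8 × 15.999 = 127.9920
Summing the contributions gives the formula mass.

275.97 g/mol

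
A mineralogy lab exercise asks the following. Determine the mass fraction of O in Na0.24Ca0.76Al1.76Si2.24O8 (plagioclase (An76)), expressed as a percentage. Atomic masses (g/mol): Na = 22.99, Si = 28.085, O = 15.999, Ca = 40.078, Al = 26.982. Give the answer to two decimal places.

Molar mass of Na0.24Ca0.76Al1.76Si2.24O8: 0.24·22.99 + 0.76·40.078 + 1.76·26.982 + 2.24·28.085 + 8·15.999 = 274.368 g/mol.
Mass of O per formula unit: 8 × 15.999 = 127.992 g.
Weight fraction O = 127.992 / 274.368 = 0.4665.

46.65 weight percent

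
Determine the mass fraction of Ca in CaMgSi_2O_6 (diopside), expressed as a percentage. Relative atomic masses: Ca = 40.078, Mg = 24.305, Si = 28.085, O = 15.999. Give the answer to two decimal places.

18.51 weight percent

Molar mass of CaMgSi_2O_6: 1*40.078 + 1*24.305 + 2*28.085 + 6*15.999 = 216.547 g/mol.
Mass of Ca per formula unit: 1 × 40.078 = 40.078 g.
Weight fraction Ca = 40.078 / 216.547 = 0.1851.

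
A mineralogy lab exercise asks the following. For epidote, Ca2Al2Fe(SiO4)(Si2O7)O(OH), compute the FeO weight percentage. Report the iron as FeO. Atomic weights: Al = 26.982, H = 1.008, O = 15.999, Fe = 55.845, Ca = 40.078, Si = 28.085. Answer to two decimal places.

14.87 wt%

Molar mass of Ca2Al2Fe(SiO4)(Si2O7)O(OH) = 2×40.078 + 2×26.982 + 1×55.845 + 3×28.085 + 13×15.999 + 1×1.008 = 483.215 g/mol.
Each formula unit contains 1 Fe, equivalent to 1/1 = 1.0000 mol FeO.
M(FeO) = 1×55.845 + 1×15.999 = 71.844 g/mol.
Mass of FeO per formula unit = 1.0000 × 71.844 = 71.844 g.
FeO wt% = 71.844 / 483.215 × 100 = 14.87%.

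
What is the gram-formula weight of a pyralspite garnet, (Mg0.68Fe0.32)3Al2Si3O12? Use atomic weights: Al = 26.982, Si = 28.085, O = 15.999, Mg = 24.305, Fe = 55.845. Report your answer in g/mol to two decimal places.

433.40 g/mol

Mg: 2.04 × 24.305 = 49.5822
Fe: 0.96 × 55.845 = 53.6112
Al: 2 × 26.982 = 53.9640
Si: 3 × 28.085 = 84.2550
O: 12 × 15.999 = 191.9880
Summing the contributions gives the formula mass.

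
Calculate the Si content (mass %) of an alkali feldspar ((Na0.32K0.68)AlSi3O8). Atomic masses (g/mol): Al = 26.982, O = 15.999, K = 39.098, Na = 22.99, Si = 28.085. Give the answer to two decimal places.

30.84 mass %

Formula mass = 0.32*22.99 + 0.68*39.098 + 1*26.982 + 3*28.085 + 8*15.999 = 273.172 g/mol, of which 84.255 g is Si.
So Si makes up 84.255/273.172 = 0.3084 of the mass, i.e. 30.84%.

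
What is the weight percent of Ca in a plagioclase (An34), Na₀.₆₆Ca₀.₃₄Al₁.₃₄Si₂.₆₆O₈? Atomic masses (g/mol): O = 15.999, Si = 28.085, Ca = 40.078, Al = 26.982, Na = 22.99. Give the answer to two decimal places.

5.09 mass %

Formula mass = 0.66·22.99 + 0.34·40.078 + 1.34·26.982 + 2.66·28.085 + 8·15.999 = 267.654 g/mol, of which 13.627 g is Ca.
So Ca makes up 13.627/267.654 = 0.0509 of the mass, i.e. 5.09%.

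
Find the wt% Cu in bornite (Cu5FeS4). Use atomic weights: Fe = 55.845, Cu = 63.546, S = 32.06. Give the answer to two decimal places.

63.32 weight percent

Molar mass of Cu5FeS4: 5·63.546 + 1·55.845 + 4·32.06 = 501.815 g/mol.
Mass of Cu per formula unit: 5 × 63.546 = 317.730 g.
Weight fraction Cu = 317.730 / 501.815 = 0.6332.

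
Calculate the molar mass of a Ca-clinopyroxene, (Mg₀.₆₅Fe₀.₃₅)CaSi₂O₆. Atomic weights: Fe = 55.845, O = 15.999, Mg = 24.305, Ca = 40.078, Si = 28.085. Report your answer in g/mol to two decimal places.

The formula mass is the sum 0.65(24.305) + 0.35(55.845) + 1(40.078) + 2(28.085) + 6(15.999).

227.59 g/mol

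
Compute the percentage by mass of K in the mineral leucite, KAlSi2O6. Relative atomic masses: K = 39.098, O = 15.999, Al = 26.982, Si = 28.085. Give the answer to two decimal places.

17.91 mass %

Formula mass = 1*39.098 + 1*26.982 + 2*28.085 + 6*15.999 = 218.244 g/mol, of which 39.098 g is K.
So K makes up 39.098/218.244 = 0.1791 of the mass, i.e. 17.91%.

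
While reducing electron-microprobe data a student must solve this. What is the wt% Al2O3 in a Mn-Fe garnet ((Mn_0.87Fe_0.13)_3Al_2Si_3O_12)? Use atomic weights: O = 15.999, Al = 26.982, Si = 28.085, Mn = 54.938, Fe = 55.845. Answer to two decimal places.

Formula mass = 495.375 g/mol.
2 Al → 1.0000 mol Al2O3 per formula unit; M(Al2O3) = 101.961, so Al2O3 mass = 101.961 g.
101.961/495.375 × 100 = 20.58 wt%.

20.58 wt%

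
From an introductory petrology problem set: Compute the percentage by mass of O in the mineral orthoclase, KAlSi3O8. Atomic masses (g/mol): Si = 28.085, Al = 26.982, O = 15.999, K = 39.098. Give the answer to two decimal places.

M(KAlSi3O8) = 278.327 g/mol.
O contributes 8 × 15.999 = 127.992 g per mole.
127.992/278.327 = 0.4599 → 45.99%.

45.99 wt%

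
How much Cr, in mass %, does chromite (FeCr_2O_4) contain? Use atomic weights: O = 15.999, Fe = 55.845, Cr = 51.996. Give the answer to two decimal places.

Molar mass of FeCr_2O_4: 1*55.845 + 2*51.996 + 4*15.999 = 223.833 g/mol.
Mass of Cr per formula unit: 2 × 51.996 = 103.992 g.
Weight fraction Cr = 103.992 / 223.833 = 0.4646.

46.46 mass %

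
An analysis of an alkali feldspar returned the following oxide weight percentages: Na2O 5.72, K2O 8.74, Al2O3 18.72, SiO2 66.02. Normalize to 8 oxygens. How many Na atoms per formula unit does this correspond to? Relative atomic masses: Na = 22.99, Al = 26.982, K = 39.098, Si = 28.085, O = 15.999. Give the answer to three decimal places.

0.503 Na apfu

Na2O: 5.72/61.979 = 0.09229 mol → 0.18458 mol Na, 0.09229 mol O.
K2O: 8.74/94.195 = 0.09279 mol → 0.18558 mol K, 0.09279 mol O.
Al2O3: 18.72/101.961 = 0.18360 mol → 0.36720 mol Al, 0.55080 mol O.
SiO2: 66.02/60.083 = 1.09881 mol → 1.09881 mol Si, 2.19762 mol O.
Total oxygen = 2.93350 mol. Normalization factor = 8/2.93350 = 2.72712.
Na per 8 O = 0.18458 × 2.72712 = 0.503.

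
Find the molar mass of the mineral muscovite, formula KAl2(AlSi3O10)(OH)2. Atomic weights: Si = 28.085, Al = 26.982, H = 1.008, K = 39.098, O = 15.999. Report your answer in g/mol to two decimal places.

M = 1×39.098 + 3×26.982 + 3×28.085 + 12×15.999 + 2×1.008

398.30 g/mol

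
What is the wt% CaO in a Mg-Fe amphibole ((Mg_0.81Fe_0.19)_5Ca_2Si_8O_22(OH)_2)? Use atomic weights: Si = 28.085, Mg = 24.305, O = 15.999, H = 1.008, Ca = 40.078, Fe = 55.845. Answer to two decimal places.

13.31 wt%

Molar mass of (Mg_0.81Fe_0.19)_5Ca_2Si_8O_22(OH)_2 = 4.05·24.305 + 0.95·55.845 + 2·40.078 + 8·28.085 + 24·15.999 + 2·1.008 = 842.316 g/mol.
Each formula unit contains 2 Ca, equivalent to 2/1 = 2.0000 mol CaO.
M(CaO) = 1×40.078 + 1×15.999 = 56.077 g/mol.
Mass of CaO per formula unit = 2.0000 × 56.077 = 112.154 g.
CaO wt% = 112.154 / 842.316 × 100 = 13.31%.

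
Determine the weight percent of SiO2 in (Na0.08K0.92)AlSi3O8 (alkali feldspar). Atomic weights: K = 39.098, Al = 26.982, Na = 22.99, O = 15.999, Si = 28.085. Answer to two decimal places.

Molar mass of (Na0.08K0.92)AlSi3O8 = 0.08·22.99 + 0.92·39.098 + 1·26.982 + 3·28.085 + 8·15.999 = 277.038 g/mol.
Each formula unit contains 3 Si, equivalent to 3/1 = 3.0000 mol SiO2.
M(SiO2) = 1×28.085 + 2×15.999 = 60.083 g/mol.
Mass of SiO2 per formula unit = 3.0000 × 60.083 = 180.249 g.
SiO2 wt% = 180.249 / 277.038 × 100 = 65.06%.

65.06 wt%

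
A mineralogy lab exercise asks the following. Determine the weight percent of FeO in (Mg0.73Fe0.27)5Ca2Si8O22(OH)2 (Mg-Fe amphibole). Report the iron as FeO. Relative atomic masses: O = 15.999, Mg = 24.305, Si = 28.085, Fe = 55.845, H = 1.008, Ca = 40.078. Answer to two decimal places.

11.34 wt%

M((Mg0.73Fe0.27)5Ca2Si8O22(OH)2) = 854.932 g/mol; M(FeO) = 71.844 g/mol.
Moles FeO per formula unit = 1.35 Fe ÷ 1 = 1.3500.
FeO fraction = (1.3500 × 71.844) / 854.932 = 96.989/854.932 = 0.1134.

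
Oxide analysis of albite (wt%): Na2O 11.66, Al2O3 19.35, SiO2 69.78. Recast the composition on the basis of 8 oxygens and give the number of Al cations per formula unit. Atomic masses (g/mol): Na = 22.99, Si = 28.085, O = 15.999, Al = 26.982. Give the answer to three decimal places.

0.986 Al apfu

Na2O (M=61.979): mol = 0.18813; Na = 0.37626, O = 0.18813.
Al2O3 (M=101.961): mol = 0.18978; Al = 0.37956, O = 0.56934.
SiO2 (M=60.083): mol = 1.16139; Si = 1.16139, O = 2.32278.
ΣO = 3.08025; factor = 8/ΣO = 2.59719.
Al apfu = 0.37956 × 2.59719 = 0.986.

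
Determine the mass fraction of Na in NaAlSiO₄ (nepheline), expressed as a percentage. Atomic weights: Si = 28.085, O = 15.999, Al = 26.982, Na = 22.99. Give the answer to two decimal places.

16.18 wt%

Molar mass of NaAlSiO₄: 1×22.99 + 1×26.982 + 1×28.085 + 4×15.999 = 142.053 g/mol.
Mass of Na per formula unit: 1 × 22.99 = 22.990 g.
Weight fraction Na = 22.990 / 142.053 = 0.1618.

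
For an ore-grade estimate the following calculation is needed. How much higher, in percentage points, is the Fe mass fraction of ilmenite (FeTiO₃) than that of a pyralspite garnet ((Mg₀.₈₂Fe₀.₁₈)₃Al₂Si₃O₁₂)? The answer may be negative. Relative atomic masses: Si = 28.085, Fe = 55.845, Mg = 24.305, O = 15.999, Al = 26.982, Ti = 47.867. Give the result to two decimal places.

First mineral: 55.845 g Fe in 151.709 g formula = 36.81 wt% Fe.
Second mineral: 30.156 g Fe in 420.154 g formula = 7.18 wt% Fe.
36.81% − 7.18% gives a difference of 29.63 percentage points.

29.63 percentage points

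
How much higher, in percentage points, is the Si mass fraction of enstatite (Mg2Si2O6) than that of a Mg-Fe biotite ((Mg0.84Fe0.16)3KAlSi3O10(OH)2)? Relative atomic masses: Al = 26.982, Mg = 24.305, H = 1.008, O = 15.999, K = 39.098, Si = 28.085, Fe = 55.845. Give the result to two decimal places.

M(Mg2Si2O6) = 200.774 g/mol, so wt% Si = 56.170/200.774 × 100 = 27.98%.
M((Mg0.84Fe0.16)3KAlSi3O10(OH)2) = 432.393 g/mol, so wt% Si = 84.255/432.393 × 100 = 19.49%.
27.98 − 19.49 = 8.49 pp.

8.49 percentage points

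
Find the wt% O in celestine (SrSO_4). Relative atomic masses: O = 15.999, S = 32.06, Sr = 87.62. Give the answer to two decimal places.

34.84 mass %

Molar mass of SrSO_4: 1*87.62 + 1*32.06 + 4*15.999 = 183.676 g/mol.
Mass of O per formula unit: 4 × 15.999 = 63.996 g.
Weight fraction O = 63.996 / 183.676 = 0.3484.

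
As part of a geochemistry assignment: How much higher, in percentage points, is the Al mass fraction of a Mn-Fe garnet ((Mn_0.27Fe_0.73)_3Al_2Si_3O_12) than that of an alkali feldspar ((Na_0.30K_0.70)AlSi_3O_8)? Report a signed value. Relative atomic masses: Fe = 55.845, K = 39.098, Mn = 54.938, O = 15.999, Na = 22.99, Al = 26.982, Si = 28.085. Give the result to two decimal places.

Al in (Mn_0.27Fe_0.73)_3Al_2Si_3O_12: molar mass 497.007 g/mol; 2×26.982 = 53.964 g → 10.86 wt%.
Al in (Na_0.30K_0.70)AlSi_3O_8: molar mass 273.495 g/mol; 1×26.982 = 26.982 g → 9.87 wt%.
Difference = 10.86 − 9.87 = 0.99 percentage points.

0.99 percentage points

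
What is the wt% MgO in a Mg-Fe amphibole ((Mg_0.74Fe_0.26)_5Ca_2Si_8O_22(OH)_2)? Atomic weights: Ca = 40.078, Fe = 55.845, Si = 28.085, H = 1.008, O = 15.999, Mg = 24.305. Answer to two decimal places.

M((Mg_0.74Fe_0.26)_5Ca_2Si_8O_22(OH)_2) = 853.355 g/mol; M(MgO) = 40.304 g/mol.
Moles MgO per formula unit = 3.70 Mg ÷ 1 = 3.7000.
MgO fraction = (3.7000 × 40.304) / 853.355 = 149.125/853.355 = 0.1748.

17.48 wt%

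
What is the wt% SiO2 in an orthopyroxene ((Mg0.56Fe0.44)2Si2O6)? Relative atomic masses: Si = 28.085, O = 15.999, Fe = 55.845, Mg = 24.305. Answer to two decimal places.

Formula mass = 228.529 g/mol.
2 Si → 2.0000 mol SiO2 per formula unit; M(SiO2) = 60.083, so SiO2 mass = 120.166 g.
120.166/228.529 × 100 = 52.58 wt%.

52.58 wt%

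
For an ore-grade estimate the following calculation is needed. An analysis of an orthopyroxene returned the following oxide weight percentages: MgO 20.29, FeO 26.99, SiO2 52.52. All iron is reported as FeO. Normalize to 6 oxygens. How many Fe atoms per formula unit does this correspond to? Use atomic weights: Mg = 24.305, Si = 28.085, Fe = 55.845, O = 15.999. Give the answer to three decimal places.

MgO: 20.29/40.304 = 0.50342 mol → 0.50342 mol Mg, 0.50342 mol O.
FeO: 26.99/71.844 = 0.37568 mol → 0.37568 mol Fe, 0.37568 mol O.
SiO2: 52.52/60.083 = 0.87412 mol → 0.87412 mol Si, 1.74824 mol O.
Total oxygen = 2.62734 mol. Normalization factor = 6/2.62734 = 2.28368.
Fe per 6 O = 0.37568 × 2.28368 = 0.858.

0.858 Fe apfu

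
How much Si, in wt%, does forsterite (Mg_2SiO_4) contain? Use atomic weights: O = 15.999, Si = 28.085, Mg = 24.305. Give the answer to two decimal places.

19.96 wt%

Formula mass = 2*24.305 + 1*28.085 + 4*15.999 = 140.691 g/mol, of which 28.085 g is Si.
So Si makes up 28.085/140.691 = 0.1996 of the mass, i.e. 19.96%.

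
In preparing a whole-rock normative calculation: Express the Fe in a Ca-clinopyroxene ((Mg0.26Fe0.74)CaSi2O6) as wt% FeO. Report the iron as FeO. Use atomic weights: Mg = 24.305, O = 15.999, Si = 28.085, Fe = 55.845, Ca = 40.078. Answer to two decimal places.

22.16 wt%

M((Mg0.26Fe0.74)CaSi2O6) = 239.887 g/mol; M(FeO) = 71.844 g/mol.
Moles FeO per formula unit = 0.74 Fe ÷ 1 = 0.7400.
FeO fraction = (0.7400 × 71.844) / 239.887 = 53.165/239.887 = 0.2216.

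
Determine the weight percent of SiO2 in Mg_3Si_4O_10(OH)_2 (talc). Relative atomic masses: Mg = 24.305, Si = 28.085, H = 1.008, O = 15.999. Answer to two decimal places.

Molar mass of Mg_3Si_4O_10(OH)_2 = 3×24.305 + 4×28.085 + 12×15.999 + 2×1.008 = 379.259 g/mol.
Each formula unit contains 4 Si, equivalent to 4/1 = 4.0000 mol SiO2.
M(SiO2) = 1×28.085 + 2×15.999 = 60.083 g/mol.
Mass of SiO2 per formula unit = 4.0000 × 60.083 = 240.332 g.
SiO2 wt% = 240.332 / 379.259 × 100 = 63.37%.

63.37 wt%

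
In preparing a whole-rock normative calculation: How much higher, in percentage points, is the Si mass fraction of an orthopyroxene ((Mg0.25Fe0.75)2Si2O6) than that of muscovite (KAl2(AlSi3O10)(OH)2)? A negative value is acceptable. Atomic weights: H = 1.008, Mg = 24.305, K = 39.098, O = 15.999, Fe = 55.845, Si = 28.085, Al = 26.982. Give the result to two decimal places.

Si in (Mg0.25Fe0.75)2Si2O6: molar mass 248.084 g/mol; 2×28.085 = 56.170 g → 22.64 wt%.
Si in KAl2(AlSi3O10)(OH)2: molar mass 398.303 g/mol; 3×28.085 = 84.255 g → 21.15 wt%.
Difference = 22.64 − 21.15 = 1.49 percentage points.

1.49 percentage points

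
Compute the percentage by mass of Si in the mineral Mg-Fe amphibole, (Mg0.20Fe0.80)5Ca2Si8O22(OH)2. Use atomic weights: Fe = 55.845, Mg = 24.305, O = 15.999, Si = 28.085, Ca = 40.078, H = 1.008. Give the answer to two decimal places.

23.94 wt%

M((Mg0.20Fe0.80)5Ca2Si8O22(OH)2) = 938.513 g/mol.
Si contributes 8 × 28.085 = 224.680 g per mole.
224.680/938.513 = 0.2394 → 23.94%.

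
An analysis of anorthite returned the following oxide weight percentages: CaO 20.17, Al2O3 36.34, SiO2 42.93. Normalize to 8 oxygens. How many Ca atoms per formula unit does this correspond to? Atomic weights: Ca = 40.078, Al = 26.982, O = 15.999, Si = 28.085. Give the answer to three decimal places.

CaO (M=56.077): mol = 0.35968; Ca = 0.35968, O = 0.35968.
Al2O3 (M=101.961): mol = 0.35641; Al = 0.71282, O = 1.06923.
SiO2 (M=60.083): mol = 0.71451; Si = 0.71451, O = 1.42902.
ΣO = 2.85793; factor = 8/ΣO = 2.79923.
Ca apfu = 0.35968 × 2.79923 = 1.007.

1.007 Ca apfu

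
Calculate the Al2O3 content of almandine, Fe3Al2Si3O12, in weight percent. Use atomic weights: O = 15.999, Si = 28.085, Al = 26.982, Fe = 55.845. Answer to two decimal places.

20.48 wt%

M(Fe3Al2Si3O12) = 497.742 g/mol; M(Al2O3) = 101.961 g/mol.
Moles Al2O3 per formula unit = 2 Al ÷ 2 = 1.0000.
Al2O3 fraction = (1.0000 × 101.961) / 497.742 = 101.961/497.742 = 0.2048.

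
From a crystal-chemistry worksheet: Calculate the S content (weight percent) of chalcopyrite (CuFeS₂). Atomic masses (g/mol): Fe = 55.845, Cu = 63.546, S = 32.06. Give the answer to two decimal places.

34.94 weight percent

Formula mass = 1·63.546 + 1·55.845 + 2·32.06 = 183.511 g/mol, of which 64.120 g is S.
So S makes up 64.120/183.511 = 0.3494 of the mass, i.e. 34.94%.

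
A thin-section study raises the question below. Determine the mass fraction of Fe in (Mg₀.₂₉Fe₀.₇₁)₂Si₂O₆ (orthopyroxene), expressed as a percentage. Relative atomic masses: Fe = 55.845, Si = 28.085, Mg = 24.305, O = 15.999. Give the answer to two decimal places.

Formula mass = 0.58*24.305 + 1.42*55.845 + 2*28.085 + 6*15.999 = 245.561 g/mol, of which 79.300 g is Fe.
So Fe makes up 79.300/245.561 = 0.3229 of the mass, i.e. 32.29%.

32.29 mass %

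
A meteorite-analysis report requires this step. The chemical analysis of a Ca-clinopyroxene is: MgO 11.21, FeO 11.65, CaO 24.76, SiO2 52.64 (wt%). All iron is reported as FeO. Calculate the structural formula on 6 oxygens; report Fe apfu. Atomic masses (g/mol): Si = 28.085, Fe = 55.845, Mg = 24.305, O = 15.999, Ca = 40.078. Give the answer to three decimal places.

0.369 Fe apfu

MgO (M=40.304): mol = 0.27814; Mg = 0.27814, O = 0.27814.
FeO (M=71.844): mol = 0.16216; Fe = 0.16216, O = 0.16216.
CaO (M=56.077): mol = 0.44154; Ca = 0.44154, O = 0.44154.
SiO2 (M=60.083): mol = 0.87612; Si = 0.87612, O = 1.75224.
ΣO = 2.63408; factor = 6/ΣO = 2.27784.
Fe apfu = 0.16216 × 2.27784 = 0.369.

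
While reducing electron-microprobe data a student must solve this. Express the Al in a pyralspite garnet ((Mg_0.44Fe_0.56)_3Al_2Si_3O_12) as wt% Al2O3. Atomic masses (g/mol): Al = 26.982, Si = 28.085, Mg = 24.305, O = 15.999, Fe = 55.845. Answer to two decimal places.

22.35 wt%

M((Mg_0.44Fe_0.56)_3Al_2Si_3O_12) = 456.109 g/mol; M(Al2O3) = 101.961 g/mol.
Moles Al2O3 per formula unit = 2 Al ÷ 2 = 1.0000.
Al2O3 fraction = (1.0000 × 101.961) / 456.109 = 101.961/456.109 = 0.2235.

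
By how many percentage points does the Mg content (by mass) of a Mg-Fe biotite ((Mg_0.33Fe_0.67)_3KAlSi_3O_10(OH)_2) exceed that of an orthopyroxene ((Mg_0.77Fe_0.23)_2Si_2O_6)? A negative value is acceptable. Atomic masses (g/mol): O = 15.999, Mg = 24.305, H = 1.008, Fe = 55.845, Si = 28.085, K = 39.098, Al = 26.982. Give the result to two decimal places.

M((Mg_0.33Fe_0.67)_3KAlSi_3O_10(OH)_2) = 480.649 g/mol, so wt% Mg = 24.062/480.649 × 100 = 5.01%.
M((Mg_0.77Fe_0.23)_2Si_2O_6) = 215.282 g/mol, so wt% Mg = 37.430/215.282 × 100 = 17.39%.
5.01 − 17.39 = -12.38 pp.

-12.38 percentage points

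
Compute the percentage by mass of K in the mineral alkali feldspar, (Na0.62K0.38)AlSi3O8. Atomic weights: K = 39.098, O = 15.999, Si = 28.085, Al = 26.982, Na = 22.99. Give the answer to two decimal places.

M((Na0.62K0.38)AlSi3O8) = 268.340 g/mol.
K contributes 0.38 × 39.098 = 14.857 g per mole.
14.857/268.340 = 0.0554 → 5.54%.

5.54 mass %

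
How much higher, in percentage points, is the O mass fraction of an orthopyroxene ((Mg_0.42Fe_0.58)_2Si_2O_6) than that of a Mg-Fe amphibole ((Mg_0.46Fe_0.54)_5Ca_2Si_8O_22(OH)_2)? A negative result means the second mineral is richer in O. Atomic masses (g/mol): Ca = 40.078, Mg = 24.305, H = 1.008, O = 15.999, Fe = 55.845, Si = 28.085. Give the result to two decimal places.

M((Mg_0.42Fe_0.58)_2Si_2O_6) = 237.360 g/mol, so wt% O = 95.994/237.360 × 100 = 40.44%.
M((Mg_0.46Fe_0.54)_5Ca_2Si_8O_22(OH)_2) = 897.511 g/mol, so wt% O = 383.976/897.511 × 100 = 42.78%.
40.44 − 42.78 = -2.34 pp.

-2.34 percentage points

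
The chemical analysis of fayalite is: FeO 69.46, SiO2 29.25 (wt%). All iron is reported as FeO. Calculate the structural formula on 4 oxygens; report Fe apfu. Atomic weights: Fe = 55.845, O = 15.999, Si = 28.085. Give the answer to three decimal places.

1.993 Fe apfu

FeO (M=71.844): mol = 0.96682; Fe = 0.96682, O = 0.96682.
SiO2 (M=60.083): mol = 0.48683; Si = 0.48683, O = 0.97366.
ΣO = 1.94048; factor = 4/ΣO = 2.06135.
Fe apfu = 0.96682 × 2.06135 = 1.993.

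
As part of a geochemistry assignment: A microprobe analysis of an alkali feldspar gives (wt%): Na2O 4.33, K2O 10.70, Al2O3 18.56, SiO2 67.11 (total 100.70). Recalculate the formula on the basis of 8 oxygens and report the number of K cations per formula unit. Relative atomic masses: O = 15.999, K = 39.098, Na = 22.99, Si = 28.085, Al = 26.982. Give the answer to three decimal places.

Na2O (M=61.979): mol = 0.06986; Na = 0.13972, O = 0.06986.
K2O (M=94.195): mol = 0.11359; K = 0.22718, O = 0.11359.
Al2O3 (M=101.961): mol = 0.18203; Al = 0.36406, O = 0.54609.
SiO2 (M=60.083): mol = 1.11695; Si = 1.11695, O = 2.23390.
ΣO = 2.96344; factor = 8/ΣO = 2.69957.
K apfu = 0.22718 × 2.69957 = 0.613.

0.613 K apfu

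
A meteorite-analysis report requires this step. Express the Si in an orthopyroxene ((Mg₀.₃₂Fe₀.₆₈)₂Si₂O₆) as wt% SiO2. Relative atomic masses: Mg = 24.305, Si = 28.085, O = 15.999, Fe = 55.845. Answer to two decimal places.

M((Mg₀.₃₂Fe₀.₆₈)₂Si₂O₆) = 243.668 g/mol; M(SiO2) = 60.083 g/mol.
Moles SiO2 per formula unit = 2 Si ÷ 1 = 2.0000.
SiO2 fraction = (2.0000 × 60.083) / 243.668 = 120.166/243.668 = 0.4932.

49.32 wt%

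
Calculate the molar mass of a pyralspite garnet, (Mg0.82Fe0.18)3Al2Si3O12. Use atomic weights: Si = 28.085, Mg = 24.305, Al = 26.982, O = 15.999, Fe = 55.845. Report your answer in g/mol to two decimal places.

420.15 g/mol

Mg: 2.46 × 24.305 = 59.7903
Fe: 0.54 × 55.845 = 30.1563
Al: 2 × 26.982 = 53.9640
Si: 3 × 28.085 = 84.2550
O: 12 × 15.999 = 191.9880
Summing the contributions gives the formula mass.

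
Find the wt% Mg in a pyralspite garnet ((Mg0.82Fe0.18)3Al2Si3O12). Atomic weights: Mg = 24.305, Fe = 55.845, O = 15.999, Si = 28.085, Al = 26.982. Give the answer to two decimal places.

14.23 weight percent

Formula mass = 2.46*24.305 + 0.54*55.845 + 2*26.982 + 3*28.085 + 12*15.999 = 420.154 g/mol, of which 59.790 g is Mg.
So Mg makes up 59.790/420.154 = 0.1423 of the mass, i.e. 14.23%.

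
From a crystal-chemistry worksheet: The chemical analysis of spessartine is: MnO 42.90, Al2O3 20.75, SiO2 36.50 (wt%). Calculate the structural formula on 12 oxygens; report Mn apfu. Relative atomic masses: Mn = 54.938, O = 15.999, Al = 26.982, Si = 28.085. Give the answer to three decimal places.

MnO: 42.90/70.937 = 0.60476 mol → 0.60476 mol Mn, 0.60476 mol O.
Al2O3: 20.75/101.961 = 0.20351 mol → 0.40702 mol Al, 0.61053 mol O.
SiO2: 36.50/60.083 = 0.60749 mol → 0.60749 mol Si, 1.21498 mol O.
Total oxygen = 2.43027 mol. Normalization factor = 12/2.43027 = 4.93772.
Mn per 12 O = 0.60476 × 4.93772 = 2.986.

2.986 Mn apfu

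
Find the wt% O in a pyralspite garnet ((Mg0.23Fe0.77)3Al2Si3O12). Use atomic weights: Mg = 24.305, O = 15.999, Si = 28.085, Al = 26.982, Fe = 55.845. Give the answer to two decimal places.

40.34 wt%

Formula mass = 0.69*24.305 + 2.31*55.845 + 2*26.982 + 3*28.085 + 12*15.999 = 475.979 g/mol, of which 191.988 g is O.
So O makes up 191.988/475.979 = 0.4034 of the mass, i.e. 40.34%.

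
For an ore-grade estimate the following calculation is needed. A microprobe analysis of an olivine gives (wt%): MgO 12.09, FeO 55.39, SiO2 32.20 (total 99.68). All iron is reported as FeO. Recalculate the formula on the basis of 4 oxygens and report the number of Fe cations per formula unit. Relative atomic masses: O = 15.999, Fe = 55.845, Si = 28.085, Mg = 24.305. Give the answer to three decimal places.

MgO (M=40.304): mol = 0.29997; Mg = 0.29997, O = 0.29997.
FeO (M=71.844): mol = 0.77098; Fe = 0.77098, O = 0.77098.
SiO2 (M=60.083): mol = 0.53593; Si = 0.53593, O = 1.07186.
ΣO = 2.14281; factor = 4/ΣO = 1.86671.
Fe apfu = 0.77098 × 1.86671 = 1.439.

1.439 Fe apfu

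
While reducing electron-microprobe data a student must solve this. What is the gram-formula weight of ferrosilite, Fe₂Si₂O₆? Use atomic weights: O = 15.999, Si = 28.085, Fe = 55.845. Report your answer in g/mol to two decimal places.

The formula mass is the sum 2(55.845) + 2(28.085) + 6(15.999).

263.85 g/mol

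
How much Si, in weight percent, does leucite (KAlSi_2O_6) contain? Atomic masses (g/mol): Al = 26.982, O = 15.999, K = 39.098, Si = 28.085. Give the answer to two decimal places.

25.74 weight percent

M(KAlSi_2O_6) = 218.244 g/mol.
Si contributes 2 × 28.085 = 56.170 g per mole.
56.170/218.244 = 0.2574 → 25.74%.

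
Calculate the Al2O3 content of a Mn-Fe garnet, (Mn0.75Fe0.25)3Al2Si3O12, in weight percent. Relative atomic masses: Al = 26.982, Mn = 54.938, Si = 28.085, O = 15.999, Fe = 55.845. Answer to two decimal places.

Molar mass of (Mn0.75Fe0.25)3Al2Si3O12 = 2.25·54.938 + 0.75·55.845 + 2·26.982 + 3·28.085 + 12·15.999 = 495.701 g/mol.
Each formula unit contains 2 Al, equivalent to 2/2 = 1.0000 mol Al2O3.
M(Al2O3) = 2×26.982 + 3×15.999 = 101.961 g/mol.
Mass of Al2O3 per formula unit = 1.0000 × 101.961 = 101.961 g.
Al2O3 wt% = 101.961 / 495.701 × 100 = 20.57%.

20.57 wt%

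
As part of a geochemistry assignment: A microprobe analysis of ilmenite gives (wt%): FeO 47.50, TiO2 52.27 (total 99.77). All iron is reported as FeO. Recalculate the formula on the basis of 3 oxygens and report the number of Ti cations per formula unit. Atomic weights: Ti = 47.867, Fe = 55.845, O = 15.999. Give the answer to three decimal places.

0.997 Ti apfu

47.50 wt% FeO ÷ 71.844 g/mol = 0.66115 mol, giving 0.66115 Fe and 0.66115 O.
52.27 wt% TiO2 ÷ 79.865 g/mol = 0.65448 mol, giving 0.65448 Ti and 1.30896 O.
Oxygen sums to 1.97011; scaling by 3/1.97011 = 1.52276 puts the formula on 3 O.
Ti: 0.65448 × 1.52276 = 0.997 atoms per formula unit.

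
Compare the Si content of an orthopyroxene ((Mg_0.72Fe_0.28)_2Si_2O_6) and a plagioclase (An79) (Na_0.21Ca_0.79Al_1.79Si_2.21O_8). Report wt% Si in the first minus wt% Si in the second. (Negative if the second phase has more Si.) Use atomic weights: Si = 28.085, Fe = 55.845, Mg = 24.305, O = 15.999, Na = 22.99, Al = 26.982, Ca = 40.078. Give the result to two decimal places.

3.13 percentage points

Si in (Mg_0.72Fe_0.28)_2Si_2O_6: molar mass 218.436 g/mol; 2×28.085 = 56.170 g → 25.71 wt%.
Si in Na_0.21Ca_0.79Al_1.79Si_2.21O_8: molar mass 274.847 g/mol; 2.21×28.085 = 62.068 g → 22.58 wt%.
Difference = 25.71 − 22.58 = 3.13 percentage points.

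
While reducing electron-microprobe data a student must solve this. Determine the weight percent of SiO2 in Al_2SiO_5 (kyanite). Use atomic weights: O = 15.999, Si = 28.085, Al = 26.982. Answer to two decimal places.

Formula mass = 162.044 g/mol.
1 Si → 1.0000 mol SiO2 per formula unit; M(SiO2) = 60.083, so SiO2 mass = 60.083 g.
60.083/162.044 × 100 = 37.08 wt%.

37.08 wt%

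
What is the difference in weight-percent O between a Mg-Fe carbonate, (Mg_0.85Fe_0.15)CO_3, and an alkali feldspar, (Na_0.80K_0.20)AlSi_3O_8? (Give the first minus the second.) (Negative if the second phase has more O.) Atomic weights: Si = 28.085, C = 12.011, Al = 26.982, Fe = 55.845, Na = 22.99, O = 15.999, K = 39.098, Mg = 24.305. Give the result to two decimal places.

5.68 percentage points

M((Mg_0.85Fe_0.15)CO_3) = 89.044 g/mol, so wt% O = 47.997/89.044 × 100 = 53.90%.
M((Na_0.80K_0.20)AlSi_3O_8) = 265.441 g/mol, so wt% O = 127.992/265.441 × 100 = 48.22%.
53.90 − 48.22 = 5.68 pp.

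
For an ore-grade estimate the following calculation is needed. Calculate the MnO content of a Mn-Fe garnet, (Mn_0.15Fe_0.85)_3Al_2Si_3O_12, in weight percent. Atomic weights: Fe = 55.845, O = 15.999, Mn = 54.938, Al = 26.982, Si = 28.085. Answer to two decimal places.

M((Mn_0.15Fe_0.85)_3Al_2Si_3O_12) = 497.334 g/mol; M(MnO) = 70.937 g/mol.
Moles MnO per formula unit = 0.45 Mn ÷ 1 = 0.4500.
MnO fraction = (0.4500 × 70.937) / 497.334 = 31.922/497.334 = 0.0642.

6.42 wt%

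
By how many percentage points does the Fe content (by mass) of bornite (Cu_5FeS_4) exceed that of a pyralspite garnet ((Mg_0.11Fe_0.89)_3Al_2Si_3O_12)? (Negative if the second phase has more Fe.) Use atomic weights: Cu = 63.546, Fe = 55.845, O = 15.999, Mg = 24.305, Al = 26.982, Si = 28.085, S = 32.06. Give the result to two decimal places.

-19.47 percentage points

Fe in Cu_5FeS_4: molar mass 501.815 g/mol; 1×55.845 = 55.845 g → 11.13 wt%.
Fe in (Mg_0.11Fe_0.89)_3Al_2Si_3O_12: molar mass 487.334 g/mol; 2.67×55.845 = 149.106 g → 30.60 wt%.
Difference = 11.13 − 30.60 = -19.47 percentage points.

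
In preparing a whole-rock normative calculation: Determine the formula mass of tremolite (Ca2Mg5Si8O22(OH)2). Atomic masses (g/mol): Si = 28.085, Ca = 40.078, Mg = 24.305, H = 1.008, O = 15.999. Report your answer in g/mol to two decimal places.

M = 2·40.078 + 5·24.305 + 8·28.085 + 24·15.999 + 2·1.008

812.35 g/mol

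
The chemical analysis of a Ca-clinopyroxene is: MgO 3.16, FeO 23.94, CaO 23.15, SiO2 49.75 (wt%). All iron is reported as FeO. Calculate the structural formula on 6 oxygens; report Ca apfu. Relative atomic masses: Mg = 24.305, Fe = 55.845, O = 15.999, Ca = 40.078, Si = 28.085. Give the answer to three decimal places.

3.16 wt% MgO ÷ 40.304 g/mol = 0.07840 mol, giving 0.07840 Mg and 0.07840 O.
23.94 wt% FeO ÷ 71.844 g/mol = 0.33322 mol, giving 0.33322 Fe and 0.33322 O.
23.15 wt% CaO ÷ 56.077 g/mol = 0.41283 mol, giving 0.41283 Ca and 0.41283 O.
49.75 wt% SiO2 ÷ 60.083 g/mol = 0.82802 mol, giving 0.82802 Si and 1.65604 O.
Oxygen sums to 2.48049; scaling by 6/2.48049 = 2.41888 puts the formula on 6 O.
Ca: 0.41283 × 2.41888 = 0.999 atoms per formula unit.

0.999 Ca apfu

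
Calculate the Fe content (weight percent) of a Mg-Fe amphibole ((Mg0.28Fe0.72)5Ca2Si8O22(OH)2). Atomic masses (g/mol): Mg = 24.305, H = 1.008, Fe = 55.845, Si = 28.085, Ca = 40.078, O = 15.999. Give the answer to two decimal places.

Formula mass = 1.40·24.305 + 3.60·55.845 + 2·40.078 + 8·28.085 + 24·15.999 + 2·1.008 = 925.897 g/mol, of which 201.042 g is Fe.
So Fe makes up 201.042/925.897 = 0.2171 of the mass, i.e. 21.71%.

21.71 weight percent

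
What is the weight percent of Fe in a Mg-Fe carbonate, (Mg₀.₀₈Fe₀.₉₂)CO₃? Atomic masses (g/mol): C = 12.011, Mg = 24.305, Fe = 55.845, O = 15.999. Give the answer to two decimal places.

45.33 mass %

M((Mg₀.₀₈Fe₀.₉₂)CO₃) = 113.330 g/mol.
Fe contributes 0.92 × 55.845 = 51.377 g per mole.
51.377/113.330 = 0.4533 → 45.33%.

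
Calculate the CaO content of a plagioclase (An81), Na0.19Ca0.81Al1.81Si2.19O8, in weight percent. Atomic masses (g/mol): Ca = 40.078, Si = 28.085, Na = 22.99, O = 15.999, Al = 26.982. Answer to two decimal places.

16.51 wt%

M(Na0.19Ca0.81Al1.81Si2.19O8) = 275.167 g/mol; M(CaO) = 56.077 g/mol.
Moles CaO per formula unit = 0.81 Ca ÷ 1 = 0.8100.
CaO fraction = (0.8100 × 56.077) / 275.167 = 45.422/275.167 = 0.1651.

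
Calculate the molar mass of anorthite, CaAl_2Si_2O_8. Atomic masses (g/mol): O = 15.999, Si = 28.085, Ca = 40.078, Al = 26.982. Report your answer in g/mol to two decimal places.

278.20 g/mol

The formula mass is the sum 1(40.078) + 2(26.982) + 2(28.085) + 8(15.999).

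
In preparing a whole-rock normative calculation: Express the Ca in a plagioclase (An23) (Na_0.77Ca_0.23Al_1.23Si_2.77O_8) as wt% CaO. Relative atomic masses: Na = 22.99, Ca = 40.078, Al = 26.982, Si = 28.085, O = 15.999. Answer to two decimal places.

M(Na_0.77Ca_0.23Al_1.23Si_2.77O_8) = 265.896 g/mol; M(CaO) = 56.077 g/mol.
Moles CaO per formula unit = 0.23 Ca ÷ 1 = 0.2300.
CaO fraction = (0.2300 × 56.077) / 265.896 = 12.898/265.896 = 0.0485.

4.85 wt%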